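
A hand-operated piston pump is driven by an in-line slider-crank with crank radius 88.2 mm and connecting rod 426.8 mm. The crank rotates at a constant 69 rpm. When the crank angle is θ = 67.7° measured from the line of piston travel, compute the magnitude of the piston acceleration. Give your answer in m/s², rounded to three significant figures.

1.06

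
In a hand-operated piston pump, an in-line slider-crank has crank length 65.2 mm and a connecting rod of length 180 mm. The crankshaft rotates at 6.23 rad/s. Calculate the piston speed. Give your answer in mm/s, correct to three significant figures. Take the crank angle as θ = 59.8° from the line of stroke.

ω = 6.23 rad/s
For an in-line slider-crank, x = r cosθ + √(L² − r² sin²θ), so v = −rω sinθ·[1 + r cosθ/√(L² − r² sin²θ)].
With r = 0.0652 m, L = 0.18 m, θ = 59.8°: √(L² − r² sin²θ) = 0.17095 m.
v = −0.0652·6.23·0.86427·[1 + 0.0652·0.50302/0.17095] = -0.41842 m/s.
|v| = 0.41842 m/s = 418.42 mm/s.

418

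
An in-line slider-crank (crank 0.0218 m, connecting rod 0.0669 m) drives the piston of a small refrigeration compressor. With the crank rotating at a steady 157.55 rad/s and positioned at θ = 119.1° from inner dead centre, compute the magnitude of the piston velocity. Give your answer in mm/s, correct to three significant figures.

ω = 157.6 rad/s
For an in-line slider-crank, x = r cosθ + √(L² − r² sin²θ), so v = −rω sinθ·[1 + r cosθ/√(L² − r² sin²θ)].
With r = 0.0218 m, L = 0.0669 m, θ = 119.1°: √(L² − r² sin²θ) = 0.064131 m.
v = −0.0218·157.6·0.87377·[1 + 0.0218·-0.48634/0.064131] = -2.5049 m/s.
|v| = 2.5049 m/s = 2504.9 mm/s.

2500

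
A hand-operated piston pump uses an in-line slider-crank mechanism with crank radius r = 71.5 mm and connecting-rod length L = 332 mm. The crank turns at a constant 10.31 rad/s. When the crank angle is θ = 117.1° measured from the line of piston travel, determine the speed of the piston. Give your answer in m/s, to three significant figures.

ω = 10.31 rad/s
For an in-line slider-crank, x = r cosθ + √(L² − r² sin²θ), so v = −rω sinθ·[1 + r cosθ/√(L² − r² sin²θ)].
With r = 0.0715 m, L = 0.332 m, θ = 117.1°: √(L² − r² sin²θ) = 0.32584 m.
v = −0.0715·10.31·0.89021·[1 + 0.0715·-0.45554/0.32584] = -0.59064 m/s.
|v| = 0.59064 m/s.

0.591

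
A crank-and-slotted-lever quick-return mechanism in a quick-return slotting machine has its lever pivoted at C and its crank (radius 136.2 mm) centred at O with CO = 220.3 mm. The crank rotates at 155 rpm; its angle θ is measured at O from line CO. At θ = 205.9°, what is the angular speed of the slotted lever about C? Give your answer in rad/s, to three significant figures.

ω = 16.23 rad/s (from 155 rpm).
Crank pin A relative to C: A = (d + r cosθ, r sinθ); lever angle φ = atan2(r sinθ, d + r cosθ).
Differentiating tanφ: φ̇ = rω(d cosθ + r)/(d² + r² + 2dr cosθ).
d² + r² + 2dr cosθ = |CA|² = 0.0131003 m²;  d cosθ + r = -0.061973 m.
|ω_lever| = |0.1362·16.23·-0.061973| / 0.0131003 = 10.458 rad/s.

10.5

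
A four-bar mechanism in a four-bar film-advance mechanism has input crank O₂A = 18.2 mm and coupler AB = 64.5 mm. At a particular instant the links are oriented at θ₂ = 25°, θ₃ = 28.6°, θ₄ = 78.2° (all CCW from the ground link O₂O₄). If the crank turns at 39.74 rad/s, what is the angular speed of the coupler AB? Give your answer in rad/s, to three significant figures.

ω₂ = 39.74 rad/s
Differentiating the loop-closure r₂e^{iθ₂}+r₃e^{iθ₃}=r₁+r₄e^{iθ₄} gives r₂ω₂e^{iθ₂}+r₃ω₃e^{iθ₃}=r₄ω₄e^{iθ₄}.
Eliminating the other unknown: ω₃ = r₂ω₂ sin(θ₄−θ₂) / [r₃ sin(θ₃−θ₄)].
Numerator sine = +0.80073; denominator sine = -0.76154.
Result = 0.0182·39.74·(+0.80073) / (0.0645·(-0.76154)) = -11.791 rad/s; magnitude 11.791 rad/s.

11.8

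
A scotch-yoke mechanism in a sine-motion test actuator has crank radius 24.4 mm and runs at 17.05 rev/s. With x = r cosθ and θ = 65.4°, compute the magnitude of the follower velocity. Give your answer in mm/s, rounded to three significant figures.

ω = 107.1 rad/s (from 17.05 rev/s).
x = r cosθ ⇒ ẋ = −rω sinθ.
|v| = rω|sinθ| = 0.0244·107.1·|sin 65.4°| = 2.3767 m/s = 2376.7 mm/s.

2380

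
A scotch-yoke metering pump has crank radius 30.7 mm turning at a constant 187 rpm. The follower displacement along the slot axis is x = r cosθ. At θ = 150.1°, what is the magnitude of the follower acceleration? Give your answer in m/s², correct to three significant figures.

10.2

ω = 19.58 rad/s (from 187 rpm).
x = r cosθ ⇒ ẍ = −rω² cosθ (ω constant).
|a| = rω²|cosθ| = 0.0307·(19.58)²·|cos 150.1°| = 10.206 m/s².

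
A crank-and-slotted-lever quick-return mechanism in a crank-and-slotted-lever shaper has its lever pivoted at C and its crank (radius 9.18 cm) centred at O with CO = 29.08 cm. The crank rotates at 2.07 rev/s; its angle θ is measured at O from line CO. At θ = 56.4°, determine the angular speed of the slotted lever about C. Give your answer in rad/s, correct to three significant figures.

ω = 13.01 rad/s (from 2.07 rev/s).
Crank pin A relative to C: A = (d + r cosθ, r sinθ); lever angle φ = atan2(r sinθ, d + r cosθ).
Differentiating tanφ: φ̇ = rω(d cosθ + r)/(d² + r² + 2dr cosθ).
d² + r² + 2dr cosθ = |CA|² = 0.122538 m²;  d cosθ + r = +0.25273 m.
|ω_lever| = |0.0918·13.01·+0.25273| / 0.122538 = 2.4625 rad/s.

2.46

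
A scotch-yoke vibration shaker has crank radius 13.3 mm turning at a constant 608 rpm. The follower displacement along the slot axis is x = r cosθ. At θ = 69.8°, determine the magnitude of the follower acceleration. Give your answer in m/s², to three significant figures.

18.6

ω = 63.67 rad/s (from 608 rpm).
x = r cosθ ⇒ ẍ = −rω² cosθ (ω constant).
|a| = rω²|cosθ| = 0.0133·(63.67)²·|cos 69.8°| = 18.617 m/s².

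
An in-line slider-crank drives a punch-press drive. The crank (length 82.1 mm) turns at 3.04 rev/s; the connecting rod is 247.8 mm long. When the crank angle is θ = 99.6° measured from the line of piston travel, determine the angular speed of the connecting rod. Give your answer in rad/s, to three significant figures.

1.12

ω = 19.1 rad/s (converted from 3.04 rev/s).
The rod makes angle φ with the slider axis where L sinφ = r sinθ; differentiating, L cosφ·φ̇ = r ω cosθ.
L cosφ = √(L² − r² sin²θ) = 0.2342 m.
|ω_rod| = r ω |cosθ| / √(L² − r² sin²θ) = 0.0821·19.1·0.16677/0.2342 = 1.1166 rad/s.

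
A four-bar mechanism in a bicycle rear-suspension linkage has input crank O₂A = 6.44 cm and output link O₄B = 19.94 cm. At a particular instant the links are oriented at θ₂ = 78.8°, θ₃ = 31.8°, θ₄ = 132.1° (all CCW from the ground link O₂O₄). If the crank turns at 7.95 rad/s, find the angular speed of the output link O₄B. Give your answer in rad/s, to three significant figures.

ω₂ = 7.95 rad/s
Differentiating the loop-closure r₂e^{iθ₂}+r₃e^{iθ₃}=r₁+r₄e^{iθ₄} gives r₂ω₂e^{iθ₂}+r₃ω₃e^{iθ₃}=r₄ω₄e^{iθ₄}.
Eliminating the other unknown: ω₄ = r₂ω₂ sin(θ₂−θ₃) / [r₄ sin(θ₄−θ₃)].
Numerator sine = +0.73135; denominator sine = +0.98389.
Result = 0.0644·7.95·(+0.73135) / (0.1994·(+0.98389)) = +1.9086 rad/s; magnitude 1.9086 rad/s.

1.91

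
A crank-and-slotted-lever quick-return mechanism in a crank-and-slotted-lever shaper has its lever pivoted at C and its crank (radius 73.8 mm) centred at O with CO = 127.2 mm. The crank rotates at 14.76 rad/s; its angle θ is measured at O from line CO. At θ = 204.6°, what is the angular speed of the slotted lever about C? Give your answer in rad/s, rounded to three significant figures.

10.0

ω = 14.76 rad/s
Crank pin A relative to C: A = (d + r cosθ, r sinθ); lever angle φ = atan2(r sinθ, d + r cosθ).
Differentiating tanφ: φ̇ = rω(d cosθ + r)/(d² + r² + 2dr cosθ).
d² + r² + 2dr cosθ = |CA|² = 0.00455563 m²;  d cosθ + r = -0.041855 m.
|ω_lever| = |0.0738·14.76·-0.041855| / 0.00455563 = 10.008 rad/s.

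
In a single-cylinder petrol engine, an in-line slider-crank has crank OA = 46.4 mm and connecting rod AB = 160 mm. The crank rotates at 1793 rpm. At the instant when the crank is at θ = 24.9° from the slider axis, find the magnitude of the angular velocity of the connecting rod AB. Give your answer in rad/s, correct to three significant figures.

ω = 187.8 rad/s (converted from 1793 rpm).
The rod makes angle φ with the slider axis where L sinφ = r sinθ; differentiating, L cosφ·φ̇ = r ω cosθ.
L cosφ = √(L² − r² sin²θ) = 0.1588 m.
|ω_rod| = r ω |cosθ| / √(L² − r² sin²θ) = 0.0464·187.8·0.90704/0.1588 = 49.762 rad/s.

49.8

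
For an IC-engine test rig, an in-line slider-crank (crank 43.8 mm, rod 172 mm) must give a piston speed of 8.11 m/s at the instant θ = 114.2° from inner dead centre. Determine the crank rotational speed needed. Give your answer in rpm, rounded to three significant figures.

For an in-line slider-crank, |v_piston| = rω|sinθ|·[1 + r cosθ/√(L² − r² sin²θ)].
With r = 0.0438 m, L = 0.172 m, θ = 114.2°: the bracketed kinematic factor |dx/dθ| = 0.035663 m.
ω = v/|dx/dθ| = 8.11/0.035663 = 227.41 rad/s.
N = 60ω/(2π) = 2171.6 rpm.

2170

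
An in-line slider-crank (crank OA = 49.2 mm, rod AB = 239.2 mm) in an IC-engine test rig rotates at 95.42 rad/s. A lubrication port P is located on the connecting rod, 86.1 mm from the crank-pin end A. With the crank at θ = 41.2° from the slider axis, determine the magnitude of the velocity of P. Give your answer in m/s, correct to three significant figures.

3.97

ω = 95.42 rad/s.  Crank-pin speed |V_A| = rω = 4.6947 m/s, perpendicular to OA.
Rod angle: sinφ = −(r/L) sinθ ⇒ φ = -7.787°; ω_rod = −rω cosθ/√(L²−r²sin²θ) = -14.905 rad/s.
V_P = V_A + ω_rod × AP, with AP = 0.0861 m along the rod.
Components: V_Px = −rω sinθ − a·ω_rod·sinφ = -3.2662 m/s;  V_Py = rω cosθ + a·ω_rod·cosφ = +2.2609 m/s.
|V_P| = √(V_Px² + V_Py²) = 3.9723 m/s.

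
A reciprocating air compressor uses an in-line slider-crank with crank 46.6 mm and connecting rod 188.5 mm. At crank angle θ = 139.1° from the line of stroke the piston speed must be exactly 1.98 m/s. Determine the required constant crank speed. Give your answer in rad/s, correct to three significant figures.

80.1

For an in-line slider-crank, |v_piston| = rω|sinθ|·[1 + r cosθ/√(L² − r² sin²θ)].
With r = 0.0466 m, L = 0.1885 m, θ = 139.1°: the bracketed kinematic factor |dx/dθ| = 0.024734 m.
ω = v/|dx/dθ| = 1.98/0.024734 = 80.053 rad/s.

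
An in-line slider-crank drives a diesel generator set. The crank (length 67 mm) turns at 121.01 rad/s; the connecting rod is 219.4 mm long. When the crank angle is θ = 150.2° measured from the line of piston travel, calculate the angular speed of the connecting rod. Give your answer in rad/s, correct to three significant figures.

32.4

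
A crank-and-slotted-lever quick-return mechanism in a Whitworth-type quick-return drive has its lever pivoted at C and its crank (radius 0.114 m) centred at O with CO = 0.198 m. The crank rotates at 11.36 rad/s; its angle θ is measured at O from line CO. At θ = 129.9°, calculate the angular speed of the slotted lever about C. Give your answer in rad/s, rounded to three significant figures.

ω = 11.36 rad/s
Crank pin A relative to C: A = (d + r cosθ, r sinθ); lever angle φ = atan2(r sinθ, d + r cosθ).
Differentiating tanφ: φ̇ = rω(d cosθ + r)/(d² + r² + 2dr cosθ).
d² + r² + 2dr cosθ = |CA|² = 0.0232424 m²;  d cosθ + r = -0.013007 m.
|ω_lever| = |0.114·11.36·-0.013007| / 0.0232424 = 0.72474 rad/s.

0.725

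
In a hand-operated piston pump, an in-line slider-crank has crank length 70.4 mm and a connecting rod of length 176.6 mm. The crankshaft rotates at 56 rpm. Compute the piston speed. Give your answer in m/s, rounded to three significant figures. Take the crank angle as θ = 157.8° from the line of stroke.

0.0978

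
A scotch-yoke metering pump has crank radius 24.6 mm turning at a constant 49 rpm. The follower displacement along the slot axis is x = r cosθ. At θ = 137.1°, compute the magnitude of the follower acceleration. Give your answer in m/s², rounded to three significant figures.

ω = 5.131 rad/s (from 49 rpm).
x = r cosθ ⇒ ẍ = −rω² cosθ (ω constant).
|a| = rω²|cosθ| = 0.0246·(5.131)²·|cos 137.1°| = 0.47448 m/s².

0.474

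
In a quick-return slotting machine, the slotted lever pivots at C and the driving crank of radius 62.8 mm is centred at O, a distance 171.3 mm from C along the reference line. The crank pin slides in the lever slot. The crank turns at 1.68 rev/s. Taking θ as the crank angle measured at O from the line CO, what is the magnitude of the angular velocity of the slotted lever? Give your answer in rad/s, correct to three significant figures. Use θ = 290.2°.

1.99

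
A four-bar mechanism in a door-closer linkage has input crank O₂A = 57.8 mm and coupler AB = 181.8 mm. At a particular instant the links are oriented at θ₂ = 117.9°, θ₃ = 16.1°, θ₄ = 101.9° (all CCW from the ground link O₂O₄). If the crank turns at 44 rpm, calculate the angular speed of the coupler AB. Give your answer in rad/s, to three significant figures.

0.405

ω₂ = 4.608 rad/s (from 44 rpm).
Differentiating the loop-closure r₂e^{iθ₂}+r₃e^{iθ₃}=r₁+r₄e^{iθ₄} gives r₂ω₂e^{iθ₂}+r₃ω₃e^{iθ₃}=r₄ω₄e^{iθ₄}.
Eliminating the other unknown: ω₃ = r₂ω₂ sin(θ₄−θ₂) / [r₃ sin(θ₃−θ₄)].
Numerator sine = -0.27564; denominator sine = -0.99731.
Result = 0.0578·4.608·(-0.27564) / (0.1818·(-0.99731)) = +0.40488 rad/s; magnitude 0.40488 rad/s.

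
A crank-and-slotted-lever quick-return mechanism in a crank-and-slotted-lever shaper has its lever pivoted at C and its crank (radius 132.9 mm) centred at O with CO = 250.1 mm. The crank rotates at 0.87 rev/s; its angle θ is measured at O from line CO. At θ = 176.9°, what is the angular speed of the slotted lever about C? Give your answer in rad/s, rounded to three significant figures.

ω = 5.466 rad/s (from 0.87 rev/s).
Crank pin A relative to C: A = (d + r cosθ, r sinθ); lever angle φ = atan2(r sinθ, d + r cosθ).
Differentiating tanφ: φ̇ = rω(d cosθ + r)/(d² + r² + 2dr cosθ).
d² + r² + 2dr cosθ = |CA|² = 0.0138331 m²;  d cosθ + r = -0.11683 m.
|ω_lever| = |0.1329·5.466·-0.11683| / 0.0138331 = 6.1358 rad/s.

6.14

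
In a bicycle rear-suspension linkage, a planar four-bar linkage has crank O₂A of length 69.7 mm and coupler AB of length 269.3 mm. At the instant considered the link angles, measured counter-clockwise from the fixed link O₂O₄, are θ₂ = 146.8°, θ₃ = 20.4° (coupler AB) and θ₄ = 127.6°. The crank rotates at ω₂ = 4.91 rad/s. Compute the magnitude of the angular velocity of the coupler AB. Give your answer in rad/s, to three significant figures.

ω₂ = 4.91 rad/s
Differentiating the loop-closure r₂e^{iθ₂}+r₃e^{iθ₃}=r₁+r₄e^{iθ₄} gives r₂ω₂e^{iθ₂}+r₃ω₃e^{iθ₃}=r₄ω₄e^{iθ₄}.
Eliminating the other unknown: ω₃ = r₂ω₂ sin(θ₄−θ₂) / [r₃ sin(θ₃−θ₄)].
Numerator sine = -0.32887; denominator sine = -0.95528.
Result = 0.0697·4.91·(-0.32887) / (0.2693·(-0.95528)) = +0.43749 rad/s; magnitude 0.43749 rad/s.

0.437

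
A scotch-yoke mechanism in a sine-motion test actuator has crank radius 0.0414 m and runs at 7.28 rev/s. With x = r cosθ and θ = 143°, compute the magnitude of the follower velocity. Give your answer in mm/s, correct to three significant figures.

1140

ω = 45.74 rad/s (from 7.28 rev/s).
x = r cosθ ⇒ ẋ = −rω sinθ.
|v| = rω|sinθ| = 0.0414·45.74·|sin 143°| = 1.1397 m/s = 1139.7 mm/s.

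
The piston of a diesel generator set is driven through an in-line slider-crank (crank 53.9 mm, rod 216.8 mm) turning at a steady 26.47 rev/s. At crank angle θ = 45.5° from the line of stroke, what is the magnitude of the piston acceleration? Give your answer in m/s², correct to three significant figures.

1040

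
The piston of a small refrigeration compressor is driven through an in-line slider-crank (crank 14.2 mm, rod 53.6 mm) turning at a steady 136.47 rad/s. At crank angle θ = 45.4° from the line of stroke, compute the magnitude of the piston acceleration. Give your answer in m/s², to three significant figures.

186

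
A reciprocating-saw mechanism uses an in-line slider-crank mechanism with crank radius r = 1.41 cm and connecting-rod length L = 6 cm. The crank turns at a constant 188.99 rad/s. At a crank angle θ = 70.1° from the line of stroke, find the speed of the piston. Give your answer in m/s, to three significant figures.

2.71

ω = 189 rad/s
For an in-line slider-crank, x = r cosθ + √(L² − r² sin²θ), so v = −rω sinθ·[1 + r cosθ/√(L² − r² sin²θ)].
With r = 0.0141 m, L = 0.06 m, θ = 70.1°: √(L² − r² sin²θ) = 0.058517 m.
v = −0.0141·189·0.94029·[1 + 0.0141·0.34038/0.058517] = -2.7111 m/s.
|v| = 2.7111 m/s.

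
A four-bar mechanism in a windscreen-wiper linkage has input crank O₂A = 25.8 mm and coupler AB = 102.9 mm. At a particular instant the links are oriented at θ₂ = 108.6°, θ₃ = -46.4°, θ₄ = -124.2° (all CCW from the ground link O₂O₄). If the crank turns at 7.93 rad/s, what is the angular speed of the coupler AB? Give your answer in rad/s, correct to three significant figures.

1.62

ω₂ = 7.93 rad/s
Differentiating the loop-closure r₂e^{iθ₂}+r₃e^{iθ₃}=r₁+r₄e^{iθ₄} gives r₂ω₂e^{iθ₂}+r₃ω₃e^{iθ₃}=r₄ω₄e^{iθ₄}.
Eliminating the other unknown: ω₃ = r₂ω₂ sin(θ₄−θ₂) / [r₃ sin(θ₃−θ₄)].
Numerator sine = +0.79653; denominator sine = +0.97742.
Result = 0.0258·7.93·(+0.79653) / (0.1029·(+0.97742)) = +1.6203 rad/s; magnitude 1.6203 rad/s.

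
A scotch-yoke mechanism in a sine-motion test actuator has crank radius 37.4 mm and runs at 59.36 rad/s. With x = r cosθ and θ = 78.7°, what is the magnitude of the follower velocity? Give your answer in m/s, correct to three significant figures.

2.18

ω = 59.36 rad/s
x = r cosθ ⇒ ẋ = −rω sinθ.
|v| = rω|sinθ| = 0.0374·59.36·|sin 78.7°| = 2.177 m/s.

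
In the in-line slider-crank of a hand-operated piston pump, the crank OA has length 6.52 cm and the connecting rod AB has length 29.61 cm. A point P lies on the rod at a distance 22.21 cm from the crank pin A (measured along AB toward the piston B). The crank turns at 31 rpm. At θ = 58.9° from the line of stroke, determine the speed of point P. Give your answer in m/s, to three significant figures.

0.199

ω = 3.246 rad/s.  Crank-pin speed |V_A| = rω = 0.21166 m/s, perpendicular to OA.
Rod angle: sinφ = −(r/L) sinθ ⇒ φ = -10.868°; ω_rod = −rω cosθ/√(L²−r²sin²θ) = -0.37597 rad/s.
V_P = V_A + ω_rod × AP, with AP = 0.2221 m along the rod.
Components: V_Px = −rω sinθ − a·ω_rod·sinφ = -0.19698 m/s;  V_Py = rω cosθ + a·ω_rod·cosφ = +0.027323 m/s.
|V_P| = √(V_Px² + V_Py²) = 0.19887 m/s.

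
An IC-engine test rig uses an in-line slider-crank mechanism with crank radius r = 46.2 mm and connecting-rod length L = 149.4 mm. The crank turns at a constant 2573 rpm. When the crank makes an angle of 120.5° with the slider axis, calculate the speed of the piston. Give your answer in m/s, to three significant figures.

8.98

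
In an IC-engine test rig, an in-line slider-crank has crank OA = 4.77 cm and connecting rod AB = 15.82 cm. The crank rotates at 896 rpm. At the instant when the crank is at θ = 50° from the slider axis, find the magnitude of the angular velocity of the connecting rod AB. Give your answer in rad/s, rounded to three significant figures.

18.7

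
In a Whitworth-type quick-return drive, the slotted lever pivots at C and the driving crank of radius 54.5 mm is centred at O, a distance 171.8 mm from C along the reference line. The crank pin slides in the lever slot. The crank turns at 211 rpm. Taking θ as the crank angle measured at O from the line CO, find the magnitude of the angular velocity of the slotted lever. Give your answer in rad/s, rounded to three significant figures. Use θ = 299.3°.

4.01

ω = 22.1 rad/s (from 211 rpm).
Crank pin A relative to C: A = (d + r cosθ, r sinθ); lever angle φ = atan2(r sinθ, d + r cosθ).
Differentiating tanφ: φ̇ = rω(d cosθ + r)/(d² + r² + 2dr cosθ).
d² + r² + 2dr cosθ = |CA|² = 0.0416498 m²;  d cosθ + r = +0.13858 m.
|ω_lever| = |0.0545·22.1·+0.13858| / 0.0416498 = 4.0067 rad/s.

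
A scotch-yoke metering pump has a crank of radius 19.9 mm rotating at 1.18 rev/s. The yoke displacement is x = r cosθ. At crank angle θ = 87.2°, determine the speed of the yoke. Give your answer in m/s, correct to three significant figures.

0.147

ω = 7.414 rad/s (from 1.18 rev/s).
x = r cosθ ⇒ ẋ = −rω sinθ.
|v| = rω|sinθ| = 0.0199·7.414·|sin 87.2°| = 0.14737 m/s.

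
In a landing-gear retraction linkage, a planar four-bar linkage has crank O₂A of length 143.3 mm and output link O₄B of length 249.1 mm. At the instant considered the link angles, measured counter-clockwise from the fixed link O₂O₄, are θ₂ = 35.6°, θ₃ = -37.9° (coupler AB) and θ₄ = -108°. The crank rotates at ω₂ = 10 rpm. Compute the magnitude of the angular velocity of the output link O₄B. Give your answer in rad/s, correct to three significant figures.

0.614

ω₂ = 1.047 rad/s (from 10 rpm).
Differentiating the loop-closure r₂e^{iθ₂}+r₃e^{iθ₃}=r₁+r₄e^{iθ₄} gives r₂ω₂e^{iθ₂}+r₃ω₃e^{iθ₃}=r₄ω₄e^{iθ₄}.
Eliminating the other unknown: ω₄ = r₂ω₂ sin(θ₂−θ₃) / [r₄ sin(θ₄−θ₃)].
Numerator sine = +0.95882; denominator sine = -0.94029.
Result = 0.1433·1.047·(+0.95882) / (0.2491·(-0.94029)) = -0.6143 rad/s; magnitude 0.6143 rad/s.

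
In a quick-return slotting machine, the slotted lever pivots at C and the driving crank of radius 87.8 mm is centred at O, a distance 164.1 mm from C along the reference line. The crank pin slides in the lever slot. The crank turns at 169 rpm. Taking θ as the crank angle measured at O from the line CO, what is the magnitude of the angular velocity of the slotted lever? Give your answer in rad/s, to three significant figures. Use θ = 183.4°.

ω = 17.7 rad/s (from 169 rpm).
Crank pin A relative to C: A = (d + r cosθ, r sinθ); lever angle φ = atan2(r sinθ, d + r cosθ).
Differentiating tanφ: φ̇ = rω(d cosθ + r)/(d² + r² + 2dr cosθ).
d² + r² + 2dr cosθ = |CA|² = 0.00587241 m²;  d cosθ + r = -0.076011 m.
|ω_lever| = |0.0878·17.7·-0.076011| / 0.00587241 = 20.113 rad/s.

20.1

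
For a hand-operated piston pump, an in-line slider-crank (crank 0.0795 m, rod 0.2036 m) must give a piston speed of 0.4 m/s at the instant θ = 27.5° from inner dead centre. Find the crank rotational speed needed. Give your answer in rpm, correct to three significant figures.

For an in-line slider-crank, |v_piston| = rω|sinθ|·[1 + r cosθ/√(L² − r² sin²θ)].
With r = 0.0795 m, L = 0.2036 m, θ = 27.5°: the bracketed kinematic factor |dx/dθ| = 0.049635 m.
ω = v/|dx/dθ| = 0.4/0.049635 = 8.0588 rad/s.
N = 60ω/(2π) = 76.956 rpm.

77.0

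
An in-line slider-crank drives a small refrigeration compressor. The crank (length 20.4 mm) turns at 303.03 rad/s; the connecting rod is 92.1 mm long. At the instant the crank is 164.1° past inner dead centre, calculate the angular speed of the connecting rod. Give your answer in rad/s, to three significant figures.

64.7

ω = 303 rad/s
The rod makes angle φ with the slider axis where L sinφ = r sinθ; differentiating, L cosφ·φ̇ = r ω cosθ.
L cosφ = √(L² − r² sin²θ) = 0.09193 m.
|ω_rod| = r ω |cosθ| / √(L² − r² sin²θ) = 0.0204·303·0.96174/0.09193 = 64.672 rad/s.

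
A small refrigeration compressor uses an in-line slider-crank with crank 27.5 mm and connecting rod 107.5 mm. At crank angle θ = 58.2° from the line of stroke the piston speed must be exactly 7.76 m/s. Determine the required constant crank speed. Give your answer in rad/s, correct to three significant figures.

For an in-line slider-crank, |v_piston| = rω|sinθ|·[1 + r cosθ/√(L² − r² sin²θ)].
With r = 0.0275 m, L = 0.1075 m, θ = 58.2°: the bracketed kinematic factor |dx/dθ| = 0.0266 m.
ω = v/|dx/dθ| = 7.76/0.0266 = 291.73 rad/s.

292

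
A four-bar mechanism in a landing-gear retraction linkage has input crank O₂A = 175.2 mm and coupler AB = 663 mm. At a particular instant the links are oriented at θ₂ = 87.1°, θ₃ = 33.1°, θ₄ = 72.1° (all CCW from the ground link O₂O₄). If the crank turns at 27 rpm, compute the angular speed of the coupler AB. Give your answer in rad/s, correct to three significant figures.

ω₂ = 2.827 rad/s (from 27 rpm).
Differentiating the loop-closure r₂e^{iθ₂}+r₃e^{iθ₃}=r₁+r₄e^{iθ₄} gives r₂ω₂e^{iθ₂}+r₃ω₃e^{iθ₃}=r₄ω₄e^{iθ₄}.
Eliminating the other unknown: ω₃ = r₂ω₂ sin(θ₄−θ₂) / [r₃ sin(θ₃−θ₄)].
Numerator sine = -0.25882; denominator sine = -0.62932.
Result = 0.1752·2.827·(-0.25882) / (0.663·(-0.62932)) = +0.30728 rad/s; magnitude 0.30728 rad/s.

0.307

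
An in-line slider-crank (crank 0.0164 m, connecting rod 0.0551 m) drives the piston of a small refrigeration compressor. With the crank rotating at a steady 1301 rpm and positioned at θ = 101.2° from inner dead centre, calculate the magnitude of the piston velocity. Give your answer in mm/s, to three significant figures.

2060

ω = 2π·1301/60 = 136.2 rad/s
For an in-line slider-crank, x = r cosθ + √(L² − r² sin²θ), so v = −rω sinθ·[1 + r cosθ/√(L² − r² sin²θ)].
With r = 0.0164 m, L = 0.0551 m, θ = 101.2°: √(L² − r² sin²θ) = 0.052699 m.
v = −0.0164·136.2·0.98096·[1 + 0.0164·-0.19423/0.052699] = -2.0593 m/s.
|v| = 2.0593 m/s = 2059.3 mm/s.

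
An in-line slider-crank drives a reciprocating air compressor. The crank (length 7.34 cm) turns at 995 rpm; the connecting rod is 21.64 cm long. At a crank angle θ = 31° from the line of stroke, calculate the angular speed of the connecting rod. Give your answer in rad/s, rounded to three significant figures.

30.8

ω = 104.2 rad/s (converted from 995 rpm).
The rod makes angle φ with the slider axis where L sinφ = r sinθ; differentiating, L cosφ·φ̇ = r ω cosθ.
L cosφ = √(L² − r² sin²θ) = 0.21307 m.
|ω_rod| = r ω |cosθ| / √(L² − r² sin²θ) = 0.0734·104.2·0.85717/0.21307 = 30.767 rad/s.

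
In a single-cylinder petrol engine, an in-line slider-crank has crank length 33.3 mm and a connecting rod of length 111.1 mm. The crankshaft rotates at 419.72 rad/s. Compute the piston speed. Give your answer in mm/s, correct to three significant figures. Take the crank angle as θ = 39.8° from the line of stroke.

ω = 419.7 rad/s
For an in-line slider-crank, x = r cosθ + √(L² − r² sin²θ), so v = −rω sinθ·[1 + r cosθ/√(L² − r² sin²θ)].
With r = 0.0333 m, L = 0.1111 m, θ = 39.8°: √(L² − r² sin²θ) = 0.10904 m.
v = −0.0333·419.7·0.64011·[1 + 0.0333·0.76828/0.10904] = -11.046 m/s.
|v| = 11.046 m/s = 11046 mm/s.

11000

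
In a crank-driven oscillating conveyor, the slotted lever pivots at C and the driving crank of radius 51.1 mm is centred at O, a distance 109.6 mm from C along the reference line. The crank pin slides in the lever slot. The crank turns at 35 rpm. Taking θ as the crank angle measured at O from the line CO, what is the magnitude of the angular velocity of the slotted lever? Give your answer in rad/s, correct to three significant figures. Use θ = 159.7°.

ω = 3.665 rad/s (from 35 rpm).
Crank pin A relative to C: A = (d + r cosθ, r sinθ); lever angle φ = atan2(r sinθ, d + r cosθ).
Differentiating tanφ: φ̇ = rω(d cosθ + r)/(d² + r² + 2dr cosθ).
d² + r² + 2dr cosθ = |CA|² = 0.00411796 m²;  d cosθ + r = -0.051693 m.
|ω_lever| = |0.0511·3.665·-0.051693| / 0.00411796 = 2.3511 rad/s.

2.35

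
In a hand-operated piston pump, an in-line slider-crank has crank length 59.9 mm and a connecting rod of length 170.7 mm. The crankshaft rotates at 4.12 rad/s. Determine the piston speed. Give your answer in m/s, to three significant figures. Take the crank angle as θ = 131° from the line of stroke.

0.142

ω = 4.12 rad/s
For an in-line slider-crank, x = r cosθ + √(L² − r² sin²θ), so v = −rω sinθ·[1 + r cosθ/√(L² − r² sin²θ)].
With r = 0.0599 m, L = 0.1707 m, θ = 131°: √(L² − r² sin²θ) = 0.16461 m.
v = −0.0599·4.12·0.75471·[1 + 0.0599·-0.65606/0.16461] = -0.14179 m/s.
|v| = 0.14179 m/s.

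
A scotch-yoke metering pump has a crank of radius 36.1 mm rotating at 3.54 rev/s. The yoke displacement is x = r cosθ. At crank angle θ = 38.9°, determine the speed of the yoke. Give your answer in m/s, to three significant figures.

0.504

ω = 22.24 rad/s (from 3.54 rev/s).
x = r cosθ ⇒ ẋ = −rω sinθ.
|v| = rω|sinθ| = 0.0361·22.24·|sin 38.9°| = 0.50423 m/s.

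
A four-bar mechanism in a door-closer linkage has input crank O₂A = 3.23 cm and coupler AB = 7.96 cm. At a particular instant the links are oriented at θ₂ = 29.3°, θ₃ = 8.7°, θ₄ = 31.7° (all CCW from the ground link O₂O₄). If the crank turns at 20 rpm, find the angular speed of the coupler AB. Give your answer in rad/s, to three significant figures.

ω₂ = 2.094 rad/s (from 20 rpm).
Differentiating the loop-closure r₂e^{iθ₂}+r₃e^{iθ₃}=r₁+r₄e^{iθ₄} gives r₂ω₂e^{iθ₂}+r₃ω₃e^{iθ₃}=r₄ω₄e^{iθ₄}.
Eliminating the other unknown: ω₃ = r₂ω₂ sin(θ₄−θ₂) / [r₃ sin(θ₃−θ₄)].
Numerator sine = +0.04188; denominator sine = -0.39073.
Result = 0.0323·2.094·(+0.04188) / (0.0796·(-0.39073)) = -0.091082 rad/s; magnitude 0.091082 rad/s.

0.0911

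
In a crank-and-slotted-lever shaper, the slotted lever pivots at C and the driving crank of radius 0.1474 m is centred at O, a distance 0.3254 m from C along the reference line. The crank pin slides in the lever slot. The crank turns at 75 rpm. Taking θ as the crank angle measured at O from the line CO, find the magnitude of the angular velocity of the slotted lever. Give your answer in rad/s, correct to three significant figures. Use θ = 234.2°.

ω = 7.854 rad/s (from 75 rpm).
Crank pin A relative to C: A = (d + r cosθ, r sinθ); lever angle φ = atan2(r sinθ, d + r cosθ).
Differentiating tanφ: φ̇ = rω(d cosθ + r)/(d² + r² + 2dr cosθ).
d² + r² + 2dr cosθ = |CA|² = 0.0714981 m²;  d cosθ + r = -0.042945 m.
|ω_lever| = |0.1474·7.854·-0.042945| / 0.0714981 = 0.69536 rad/s.

0.695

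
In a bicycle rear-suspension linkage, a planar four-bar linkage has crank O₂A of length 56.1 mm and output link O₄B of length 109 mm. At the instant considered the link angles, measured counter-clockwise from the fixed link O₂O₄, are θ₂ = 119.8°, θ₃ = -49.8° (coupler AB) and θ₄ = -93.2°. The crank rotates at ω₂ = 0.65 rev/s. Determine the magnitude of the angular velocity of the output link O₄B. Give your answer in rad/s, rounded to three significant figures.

0.552

ω₂ = 4.084 rad/s (from 0.65 rev/s).
Differentiating the loop-closure r₂e^{iθ₂}+r₃e^{iθ₃}=r₁+r₄e^{iθ₄} gives r₂ω₂e^{iθ₂}+r₃ω₃e^{iθ₃}=r₄ω₄e^{iθ₄}.
Eliminating the other unknown: ω₄ = r₂ω₂ sin(θ₂−θ₃) / [r₄ sin(θ₄−θ₃)].
Numerator sine = +0.18052; denominator sine = -0.68709.
Result = 0.0561·4.084·(+0.18052) / (0.109·(-0.68709)) = -0.55226 rad/s; magnitude 0.55226 rad/s.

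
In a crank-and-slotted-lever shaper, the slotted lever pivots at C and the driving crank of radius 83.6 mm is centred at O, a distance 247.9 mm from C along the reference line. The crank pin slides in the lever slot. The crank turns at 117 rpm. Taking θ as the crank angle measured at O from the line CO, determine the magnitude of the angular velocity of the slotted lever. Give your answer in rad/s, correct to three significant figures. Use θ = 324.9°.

2.87

ω = 12.25 rad/s (from 117 rpm).
Crank pin A relative to C: A = (d + r cosθ, r sinθ); lever angle φ = atan2(r sinθ, d + r cosθ).
Differentiating tanφ: φ̇ = rω(d cosθ + r)/(d² + r² + 2dr cosθ).
d² + r² + 2dr cosθ = |CA|² = 0.102355 m²;  d cosθ + r = +0.28642 m.
|ω_lever| = |0.0836·12.25·+0.28642| / 0.102355 = 2.8663 rad/s.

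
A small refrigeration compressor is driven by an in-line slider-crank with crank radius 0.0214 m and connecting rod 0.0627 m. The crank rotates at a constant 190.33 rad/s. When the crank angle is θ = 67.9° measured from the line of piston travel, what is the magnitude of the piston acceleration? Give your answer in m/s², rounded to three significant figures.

ω = 190.3 rad/s
x(θ) = r cosθ + √(L² − r² sin²θ); with ω constant, a = ω²·d²x/dθ².
d²x/dθ² = −r cosθ − r²(cos2θ)/√u − r⁴ sin²2θ/(4u^{3/2}),  u = L² − r² sin²θ = 0.00353815 m².
Substituting r = 0.0214 m, L = 0.0627 m, θ = 67.9°: d²x/dθ² = -0.0026527 m.
a = ω²·d²x/dθ² = (190.3)²·(-0.0026527) = -96.096 m/s²;  |a| = 96.096 m/s².

96.1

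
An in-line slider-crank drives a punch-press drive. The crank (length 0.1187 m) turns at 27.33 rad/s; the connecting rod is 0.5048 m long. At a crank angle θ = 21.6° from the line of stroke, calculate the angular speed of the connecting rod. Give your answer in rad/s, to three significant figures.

6.00

ω = 27.33 rad/s
The rod makes angle φ with the slider axis where L sinφ = r sinθ; differentiating, L cosφ·φ̇ = r ω cosθ.
L cosφ = √(L² − r² sin²θ) = 0.50291 m.
|ω_rod| = r ω |cosθ| / √(L² − r² sin²θ) = 0.1187·27.33·0.92978/0.50291 = 5.9977 rad/s.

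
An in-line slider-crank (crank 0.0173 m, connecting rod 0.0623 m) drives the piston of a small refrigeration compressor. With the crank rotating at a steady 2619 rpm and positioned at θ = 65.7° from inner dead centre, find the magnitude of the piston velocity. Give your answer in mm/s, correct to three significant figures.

4840

ω = 2π·2619/60 = 274.3 rad/s
For an in-line slider-crank, x = r cosθ + √(L² − r² sin²θ), so v = −rω sinθ·[1 + r cosθ/√(L² − r² sin²θ)].
With r = 0.0173 m, L = 0.0623 m, θ = 65.7°: √(L² − r² sin²θ) = 0.060272 m.
v = −0.0173·274.3·0.91140·[1 + 0.0173·0.41151/0.060272] = -4.8351 m/s.
|v| = 4.8351 m/s = 4835.1 mm/s.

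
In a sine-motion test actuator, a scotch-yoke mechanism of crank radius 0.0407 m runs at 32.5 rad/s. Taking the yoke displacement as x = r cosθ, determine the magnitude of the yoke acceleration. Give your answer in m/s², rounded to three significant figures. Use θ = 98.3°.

ω = 32.5 rad/s
x = r cosθ ⇒ ẍ = −rω² cosθ (ω constant).
|a| = rω²|cosθ| = 0.0407·(32.5)²·|cos 98.3°| = 6.2058 m/s².

6.21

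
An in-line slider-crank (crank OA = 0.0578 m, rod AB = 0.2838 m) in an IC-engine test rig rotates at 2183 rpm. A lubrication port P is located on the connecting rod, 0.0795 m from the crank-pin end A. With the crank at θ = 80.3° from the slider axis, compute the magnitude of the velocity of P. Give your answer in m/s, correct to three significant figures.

13.2

ω = 228.6 rad/s.  Crank-pin speed |V_A| = rω = 13.213 m/s, perpendicular to OA.
Rod angle: sinφ = −(r/L) sinθ ⇒ φ = -11.581°; ω_rod = −rω cosθ/√(L²−r²sin²θ) = -8.0076 rad/s.
V_P = V_A + ω_rod × AP, with AP = 0.0795 m along the rod.
Components: V_Px = −rω sinθ − a·ω_rod·sinφ = -13.152 m/s;  V_Py = rω cosθ + a·ω_rod·cosφ = +1.6027 m/s.
|V_P| = √(V_Px² + V_Py²) = 13.249 m/s.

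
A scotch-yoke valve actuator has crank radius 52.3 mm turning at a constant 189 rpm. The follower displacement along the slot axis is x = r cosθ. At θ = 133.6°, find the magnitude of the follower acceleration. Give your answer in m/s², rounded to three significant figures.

ω = 19.79 rad/s (from 189 rpm).
x = r cosθ ⇒ ẍ = −rω² cosθ (ω constant).
|a| = rω²|cosθ| = 0.0523·(19.79)²·|cos 133.6°| = 14.128 m/s².

14.1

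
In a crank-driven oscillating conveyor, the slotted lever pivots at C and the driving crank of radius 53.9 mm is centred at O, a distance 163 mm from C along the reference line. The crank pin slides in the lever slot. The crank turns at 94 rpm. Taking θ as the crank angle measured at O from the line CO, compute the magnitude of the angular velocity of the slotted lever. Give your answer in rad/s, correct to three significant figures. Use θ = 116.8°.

0.482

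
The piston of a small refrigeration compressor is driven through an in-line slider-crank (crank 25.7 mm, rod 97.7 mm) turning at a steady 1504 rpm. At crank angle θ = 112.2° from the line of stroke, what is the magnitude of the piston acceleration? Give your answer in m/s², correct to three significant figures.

363

ω = 2π·1504/60 = 157.5 rad/s
x(θ) = r cosθ + √(L² − r² sin²θ); with ω constant, a = ω²·d²x/dθ².
d²x/dθ² = −r cosθ − r²(cos2θ)/√u − r⁴ sin²2θ/(4u^{3/2}),  u = L² − r² sin²θ = 0.00897909 m².
Substituting r = 0.0257 m, L = 0.0977 m, θ = 112.2°: d²x/dθ² = +0.014628 m.
a = ω²·d²x/dθ² = (157.5)²·(+0.014628) = +362.85 m/s²;  |a| = 362.85 m/s².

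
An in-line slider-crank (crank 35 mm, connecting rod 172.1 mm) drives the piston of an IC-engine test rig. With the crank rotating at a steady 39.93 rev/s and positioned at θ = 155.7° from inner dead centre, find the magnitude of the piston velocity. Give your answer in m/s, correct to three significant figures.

ω = 2π·39.9 = 250.9 rad/s
For an in-line slider-crank, x = r cosθ + √(L² − r² sin²θ), so v = −rω sinθ·[1 + r cosθ/√(L² − r² sin²θ)].
With r = 0.035 m, L = 0.1721 m, θ = 155.7°: √(L² − r² sin²θ) = 0.1715 m.
v = −0.035·250.9·0.41151·[1 + 0.035·-0.91140/0.1715] = -2.9414 m/s.
|v| = 2.9414 m/s.

2.94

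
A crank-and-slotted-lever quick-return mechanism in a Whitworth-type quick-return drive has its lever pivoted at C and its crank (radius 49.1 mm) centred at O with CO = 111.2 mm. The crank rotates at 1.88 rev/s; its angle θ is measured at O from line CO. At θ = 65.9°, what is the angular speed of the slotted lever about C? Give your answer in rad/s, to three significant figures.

2.85

ω = 11.81 rad/s (from 1.88 rev/s).
Crank pin A relative to C: A = (d + r cosθ, r sinθ); lever angle φ = atan2(r sinθ, d + r cosθ).
Differentiating tanφ: φ̇ = rω(d cosθ + r)/(d² + r² + 2dr cosθ).
d² + r² + 2dr cosθ = |CA|² = 0.0192352 m²;  d cosθ + r = +0.094506 m.
|ω_lever| = |0.0491·11.81·+0.094506| / 0.0192352 = 2.8496 rad/s.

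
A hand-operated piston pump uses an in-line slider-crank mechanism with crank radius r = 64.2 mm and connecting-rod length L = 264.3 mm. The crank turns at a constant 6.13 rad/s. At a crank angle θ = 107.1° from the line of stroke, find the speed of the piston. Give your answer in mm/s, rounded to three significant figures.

ω = 6.13 rad/s
For an in-line slider-crank, x = r cosθ + √(L² − r² sin²θ), so v = −rω sinθ·[1 + r cosθ/√(L² − r² sin²θ)].
With r = 0.0642 m, L = 0.2643 m, θ = 107.1°: √(L² − r² sin²θ) = 0.25708 m.
v = −0.0642·6.13·0.95579·[1 + 0.0642·-0.29404/0.25708] = -0.34853 m/s.
|v| = 0.34853 m/s = 348.53 mm/s.

349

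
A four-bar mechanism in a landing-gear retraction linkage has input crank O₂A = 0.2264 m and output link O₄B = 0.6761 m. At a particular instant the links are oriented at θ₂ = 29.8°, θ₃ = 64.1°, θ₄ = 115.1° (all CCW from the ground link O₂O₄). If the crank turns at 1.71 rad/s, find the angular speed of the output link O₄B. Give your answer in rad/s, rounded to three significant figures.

ω₂ = 1.71 rad/s
Differentiating the loop-closure r₂e^{iθ₂}+r₃e^{iθ₃}=r₁+r₄e^{iθ₄} gives r₂ω₂e^{iθ₂}+r₃ω₃e^{iθ₃}=r₄ω₄e^{iθ₄}.
Eliminating the other unknown: ω₄ = r₂ω₂ sin(θ₂−θ₃) / [r₄ sin(θ₄−θ₃)].
Numerator sine = -0.56353; denominator sine = +0.77715.
Result = 0.2264·1.71·(-0.56353) / (0.6761·(+0.77715)) = -0.41521 rad/s; magnitude 0.41521 rad/s.

0.415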